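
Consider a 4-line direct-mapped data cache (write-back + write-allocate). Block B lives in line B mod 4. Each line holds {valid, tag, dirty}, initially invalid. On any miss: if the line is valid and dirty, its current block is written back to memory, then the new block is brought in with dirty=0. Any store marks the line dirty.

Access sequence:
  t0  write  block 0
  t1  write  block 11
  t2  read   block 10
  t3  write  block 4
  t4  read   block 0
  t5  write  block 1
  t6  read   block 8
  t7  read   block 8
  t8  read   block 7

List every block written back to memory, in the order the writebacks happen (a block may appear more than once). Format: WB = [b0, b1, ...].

WB = [0, 4, 11]

0: W B0 -> L0 miss  d=D]
1: W B11 -> L3 miss  d=D]
2: R B10 -> L2 miss  d=-]
3: W B4 -> L0 miss wb->B0  d=D]
4: R B0 -> L0 miss wb->B4  d=-]
5: W B1 -> L1 miss  d=D]
6: R B8 -> L0 miss  d=-]
7: R B8 -> L0 hit  d=-]
8: R B7 -> L3 miss wb->B11  d=-]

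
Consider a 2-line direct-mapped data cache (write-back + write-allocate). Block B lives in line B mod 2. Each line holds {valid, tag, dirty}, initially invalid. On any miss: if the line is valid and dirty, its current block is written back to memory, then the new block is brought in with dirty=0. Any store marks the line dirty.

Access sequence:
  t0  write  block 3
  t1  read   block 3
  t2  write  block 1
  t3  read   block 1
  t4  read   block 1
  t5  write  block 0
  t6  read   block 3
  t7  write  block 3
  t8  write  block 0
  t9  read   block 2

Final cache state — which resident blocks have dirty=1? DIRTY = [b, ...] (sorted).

0: W B3 → L1 miss [D]
1: R B3 → L1 hit [D]
2: W B1 → L1 miss wb→B3 [D]
3: R B1 → L1 hit [D]
4: R B1 → L1 hit [D]
5: W B0 → L0 miss [D]
6: R B3 → L1 miss wb→B1 [-]
7: W B3 → L1 hit [D]
8: W B0 → L0 hit [D]
9: R B2 → L0 miss wb→B0 [-]

DIRTY = [3]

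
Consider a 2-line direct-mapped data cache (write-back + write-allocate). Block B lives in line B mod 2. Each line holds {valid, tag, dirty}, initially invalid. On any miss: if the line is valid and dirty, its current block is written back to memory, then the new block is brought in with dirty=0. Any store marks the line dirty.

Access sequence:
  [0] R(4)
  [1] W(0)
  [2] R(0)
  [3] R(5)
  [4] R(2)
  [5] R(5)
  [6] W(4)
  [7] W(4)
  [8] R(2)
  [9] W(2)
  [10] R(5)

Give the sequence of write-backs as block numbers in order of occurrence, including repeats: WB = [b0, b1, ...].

  0 | R B4 → L0 miss [-]
  1 | W B0 → L0 miss [D]
  2 | R B0 → L0 hit [D]
  3 | R B5 → L1 miss [-]
  4 | R B2 → L0 miss wb→B0 [-]
  5 | R B5 → L1 hit [-]
  6 | W B4 → L0 miss [D]
  7 | W B4 → L0 hit [D]
  8 | R B2 → L0 miss wb→B4 [-]
  9 | W B2 → L0 hit [D]
  10 | R B5 → L1 hit [-]

WB = [0, 4]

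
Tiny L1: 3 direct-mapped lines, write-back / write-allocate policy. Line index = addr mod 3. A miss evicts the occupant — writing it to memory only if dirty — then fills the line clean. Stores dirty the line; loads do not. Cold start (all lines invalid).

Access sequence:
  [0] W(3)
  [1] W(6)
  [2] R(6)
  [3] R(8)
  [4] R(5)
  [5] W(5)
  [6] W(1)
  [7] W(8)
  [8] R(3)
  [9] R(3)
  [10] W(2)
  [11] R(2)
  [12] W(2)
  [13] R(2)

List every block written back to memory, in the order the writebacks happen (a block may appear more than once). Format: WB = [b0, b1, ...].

WB = [3, 5, 6, 8]

0: W B3 → L0 miss [D]
1: W B6 → L0 miss wb→B3 [D]
2: R B6 → L0 hit [D]
3: R B8 → L2 miss [-]
4: R B5 → L2 miss [-]
5: W B5 → L2 hit [D]
6: W B1 → L1 miss [D]
7: W B8 → L2 miss wb→B5 [D]
8: R B3 → L0 miss wb→B6 [-]
9: R B3 → L0 hit [-]
10: W B2 → L2 miss wb→B8 [D]
11: R B2 → L2 hit [D]
12: W B2 → L2 hit [D]
13: R B2 → L2 hit [D]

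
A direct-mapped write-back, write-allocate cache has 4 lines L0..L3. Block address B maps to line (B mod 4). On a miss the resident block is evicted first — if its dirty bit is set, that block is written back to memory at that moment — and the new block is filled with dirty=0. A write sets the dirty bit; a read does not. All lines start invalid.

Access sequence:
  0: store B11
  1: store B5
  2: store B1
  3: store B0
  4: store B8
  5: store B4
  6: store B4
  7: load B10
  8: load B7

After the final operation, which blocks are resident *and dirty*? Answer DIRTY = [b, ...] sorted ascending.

0: W B11 → L3 miss [D]
1: W B5 → L1 miss [D]
2: W B1 → L1 miss wb→B5 [D]
3: W B0 → L0 miss [D]
4: W B8 → L0 miss wb→B0 [D]
5: W B4 → L0 miss wb→B8 [D]
6: W B4 → L0 hit [D]
7: R B10 → L2 miss [-]
8: R B7 → L3 miss wb→B11 [-]

DIRTY = [1, 4]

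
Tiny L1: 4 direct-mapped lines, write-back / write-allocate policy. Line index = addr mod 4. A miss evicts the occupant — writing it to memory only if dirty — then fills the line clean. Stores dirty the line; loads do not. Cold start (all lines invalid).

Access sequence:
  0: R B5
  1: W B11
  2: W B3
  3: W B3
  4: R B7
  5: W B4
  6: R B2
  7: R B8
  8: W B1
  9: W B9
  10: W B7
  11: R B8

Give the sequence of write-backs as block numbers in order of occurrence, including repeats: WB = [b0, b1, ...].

0: R B5 -> L1 miss  d=-]
1: W B11 -> L3 miss  d=D]
2: W B3 -> L3 miss wb->B11  d=D]
3: W B3 -> L3 hit  d=D]
4: R B7 -> L3 miss wb->B3  d=-]
5: W B4 -> L0 miss  d=D]
6: R B2 -> L2 miss  d=-]
7: R B8 -> L0 miss wb->B4  d=-]
8: W B1 -> L1 miss  d=D]
9: W B9 -> L1 miss wb->B1  d=D]
10: W B7 -> L3 hit  d=D]
11: R B8 -> L0 hit  d=-]

WB = [11, 3, 4, 1]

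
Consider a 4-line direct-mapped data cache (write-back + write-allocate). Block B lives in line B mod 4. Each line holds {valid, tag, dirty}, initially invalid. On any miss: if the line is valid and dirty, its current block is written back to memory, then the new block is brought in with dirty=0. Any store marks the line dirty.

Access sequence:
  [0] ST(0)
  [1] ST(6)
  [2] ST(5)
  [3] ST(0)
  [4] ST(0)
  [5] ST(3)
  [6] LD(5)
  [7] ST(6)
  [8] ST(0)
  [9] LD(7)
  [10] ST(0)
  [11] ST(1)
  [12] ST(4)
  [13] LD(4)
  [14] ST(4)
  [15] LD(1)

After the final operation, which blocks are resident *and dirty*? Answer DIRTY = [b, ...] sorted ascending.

0: W B0 → L0 miss [D]
1: W B6 → L2 miss [D]
2: W B5 → L1 miss [D]
3: W B0 → L0 hit [D]
4: W B0 → L0 hit [D]
5: W B3 → L3 miss [D]
6: R B5 → L1 hit [D]
7: W B6 → L2 hit [D]
8: W B0 → L0 hit [D]
9: R B7 → L3 miss wb→B3 [-]
10: W B0 → L0 hit [D]
11: W B1 → L1 miss wb→B5 [D]
12: W B4 → L0 miss wb→B0 [D]
13: R B4 → L0 hit [D]
14: W B4 → L0 hit [D]
15: R B1 → L1 hit [D]

DIRTY = [1, 4, 6]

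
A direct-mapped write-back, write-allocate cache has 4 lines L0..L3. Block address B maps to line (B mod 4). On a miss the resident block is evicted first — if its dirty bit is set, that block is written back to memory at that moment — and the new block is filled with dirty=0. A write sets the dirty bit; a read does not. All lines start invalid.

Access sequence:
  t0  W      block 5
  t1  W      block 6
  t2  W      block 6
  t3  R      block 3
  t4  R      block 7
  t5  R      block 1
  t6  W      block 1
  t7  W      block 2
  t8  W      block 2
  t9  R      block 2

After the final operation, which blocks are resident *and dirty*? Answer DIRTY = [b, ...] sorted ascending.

  0 | W B5 → L1 miss [D]
  1 | W B6 → L2 miss [D]
  2 | W B6 → L2 hit [D]
  3 | R B3 → L3 miss [-]
  4 | R B7 → L3 miss [-]
  5 | R B1 → L1 miss wb→B5 [-]
  6 | W B1 → L1 hit [D]
  7 | W B2 → L2 miss wb→B6 [D]
  8 | W B2 → L2 hit [D]
  9 | R B2 → L2 hit [D]

DIRTY = [1, 2]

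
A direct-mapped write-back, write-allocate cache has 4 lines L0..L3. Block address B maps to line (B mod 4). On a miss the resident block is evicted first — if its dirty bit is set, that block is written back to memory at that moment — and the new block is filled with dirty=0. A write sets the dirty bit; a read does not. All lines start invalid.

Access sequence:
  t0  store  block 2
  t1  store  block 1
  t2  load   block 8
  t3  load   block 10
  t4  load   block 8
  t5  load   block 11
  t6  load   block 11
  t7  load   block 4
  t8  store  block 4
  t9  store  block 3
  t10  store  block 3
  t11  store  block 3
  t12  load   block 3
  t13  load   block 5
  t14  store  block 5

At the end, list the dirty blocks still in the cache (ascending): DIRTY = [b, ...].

DIRTY = [3, 4, 5]

0: W B2 -> L2 miss  d=D]
1: W B1 -> L1 miss  d=D]
2: R B8 -> L0 miss  d=-]
3: R B10 -> L2 miss wb->B2  d=-]
4: R B8 -> L0 hit  d=-]
5: R B11 -> L3 miss  d=-]
6: R B11 -> L3 hit  d=-]
7: R B4 -> L0 miss  d=-]
8: W B4 -> L0 hit  d=D]
9: W B3 -> L3 miss  d=D]
10: W B3 -> L3 hit  d=D]
11: W B3 -> L3 hit  d=D]
12: R B3 -> L3 hit  d=D]
13: R B5 -> L1 miss wb->B1  d=-]
14: W B5 -> L1 hit  d=D]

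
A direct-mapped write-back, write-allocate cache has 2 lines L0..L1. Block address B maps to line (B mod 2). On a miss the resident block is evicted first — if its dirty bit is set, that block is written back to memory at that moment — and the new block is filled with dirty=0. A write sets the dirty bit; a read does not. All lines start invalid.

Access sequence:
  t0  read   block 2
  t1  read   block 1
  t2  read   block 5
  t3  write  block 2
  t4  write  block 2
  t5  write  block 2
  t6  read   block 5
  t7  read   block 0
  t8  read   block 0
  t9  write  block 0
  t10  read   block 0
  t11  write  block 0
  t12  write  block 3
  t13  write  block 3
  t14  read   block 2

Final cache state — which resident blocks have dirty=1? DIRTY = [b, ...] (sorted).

0: R B2 -> L0 miss  d=-]
1: R B1 -> L1 miss  d=-]
2: R B5 -> L1 miss  d=-]
3: W B2 -> L0 hit  d=D]
4: W B2 -> L0 hit  d=D]
5: W B2 -> L0 hit  d=D]
6: R B5 -> L1 hit  d=-]
7: R B0 -> L0 miss wb->B2  d=-]
8: R B0 -> L0 hit  d=-]
9: W B0 -> L0 hit  d=D]
10: R B0 -> L0 hit  d=D]
11: W B0 -> L0 hit  d=D]
12: W B3 -> L1 miss  d=D]
13: W B3 -> L1 hit  d=D]
14: R B2 -> L0 miss wb->B0  d=-]

DIRTY = [3]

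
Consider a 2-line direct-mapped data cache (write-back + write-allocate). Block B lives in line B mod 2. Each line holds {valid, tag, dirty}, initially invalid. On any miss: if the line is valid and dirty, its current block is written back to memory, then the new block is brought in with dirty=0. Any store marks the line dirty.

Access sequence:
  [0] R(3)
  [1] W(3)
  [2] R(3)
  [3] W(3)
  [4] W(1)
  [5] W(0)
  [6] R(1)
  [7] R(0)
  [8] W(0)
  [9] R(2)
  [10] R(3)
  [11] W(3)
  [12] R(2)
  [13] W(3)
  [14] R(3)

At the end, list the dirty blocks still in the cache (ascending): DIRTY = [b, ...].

DIRTY = [3]

  0 | R B3 → L1 miss [-]
  1 | W B3 → L1 hit [D]
  2 | R B3 → L1 hit [D]
  3 | W B3 → L1 hit [D]
  4 | W B1 → L1 miss wb→B3 [D]
  5 | W B0 → L0 miss [D]
  6 | R B1 → L1 hit [D]
  7 | R B0 → L0 hit [D]
  8 | W B0 → L0 hit [D]
  9 | R B2 → L0 miss wb→B0 [-]
  10 | R B3 → L1 miss wb→B1 [-]
  11 | W B3 → L1 hit [D]
  12 | R B2 → L0 hit [-]
  13 | W B3 → L1 hit [D]
  14 | R B3 → L1 hit [D]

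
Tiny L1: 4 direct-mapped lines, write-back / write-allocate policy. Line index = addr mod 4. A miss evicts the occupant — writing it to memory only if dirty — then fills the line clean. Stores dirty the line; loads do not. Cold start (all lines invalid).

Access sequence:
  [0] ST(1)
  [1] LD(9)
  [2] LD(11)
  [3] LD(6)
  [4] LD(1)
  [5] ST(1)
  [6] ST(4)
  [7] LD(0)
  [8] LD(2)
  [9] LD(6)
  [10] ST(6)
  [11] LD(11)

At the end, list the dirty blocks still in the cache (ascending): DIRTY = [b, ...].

DIRTY = [1, 6]

  0 | W B1 → L1 miss [D]
  1 | R B9 → L1 miss wb→B1 [-]
  2 | R B11 → L3 miss [-]
  3 | R B6 → L2 miss [-]
  4 | R B1 → L1 miss [-]
  5 | W B1 → L1 hit [D]
  6 | W B4 → L0 miss [D]
  7 | R B0 → L0 miss wb→B4 [-]
  8 | R B2 → L2 miss [-]
  9 | R B6 → L2 miss [-]
  10 | W B6 → L2 hit [D]
  11 | R B11 → L3 hit [-]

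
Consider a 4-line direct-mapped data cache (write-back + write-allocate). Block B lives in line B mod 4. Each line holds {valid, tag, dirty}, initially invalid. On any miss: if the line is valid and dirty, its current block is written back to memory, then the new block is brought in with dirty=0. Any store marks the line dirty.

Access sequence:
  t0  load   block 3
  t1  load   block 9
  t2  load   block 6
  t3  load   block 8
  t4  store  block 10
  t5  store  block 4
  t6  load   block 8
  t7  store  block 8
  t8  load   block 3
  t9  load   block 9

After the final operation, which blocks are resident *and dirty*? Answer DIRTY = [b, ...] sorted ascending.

  0 | R B3 → L3 miss [-]
  1 | R B9 → L1 miss [-]
  2 | R B6 → L2 miss [-]
  3 | R B8 → L0 miss [-]
  4 | W B10 → L2 miss [D]
  5 | W B4 → L0 miss [D]
  6 | R B8 → L0 miss wb→B4 [-]
  7 | W B8 → L0 hit [D]
  8 | R B3 → L3 hit [-]
  9 | R B9 → L1 hit [-]

DIRTY = [8, 10]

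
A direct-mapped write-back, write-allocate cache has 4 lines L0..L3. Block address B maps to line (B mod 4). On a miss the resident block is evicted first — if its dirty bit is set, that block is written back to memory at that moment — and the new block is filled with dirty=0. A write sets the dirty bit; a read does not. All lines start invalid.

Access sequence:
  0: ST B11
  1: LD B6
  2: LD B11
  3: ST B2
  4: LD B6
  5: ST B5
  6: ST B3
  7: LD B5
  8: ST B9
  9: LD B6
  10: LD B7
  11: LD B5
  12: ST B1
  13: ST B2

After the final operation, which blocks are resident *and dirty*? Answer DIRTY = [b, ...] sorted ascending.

DIRTY = [1, 2]

0: W B11 -> L3 miss  d=D]
1: R B6 -> L2 miss  d=-]
2: R B11 -> L3 hit  d=D]
3: W B2 -> L2 miss  d=D]
4: R B6 -> L2 miss wb->B2  d=-]
5: W B5 -> L1 miss  d=D]
6: W B3 -> L3 miss wb->B11  d=D]
7: R B5 -> L1 hit  d=D]
8: W B9 -> L1 miss wb->B5  d=D]
9: R B6 -> L2 hit  d=-]
10: R B7 -> L3 miss wb->B3  d=-]
11: R B5 -> L1 miss wb->B9  d=-]
12: W B1 -> L1 miss  d=D]
13: W B2 -> L2 miss  d=D]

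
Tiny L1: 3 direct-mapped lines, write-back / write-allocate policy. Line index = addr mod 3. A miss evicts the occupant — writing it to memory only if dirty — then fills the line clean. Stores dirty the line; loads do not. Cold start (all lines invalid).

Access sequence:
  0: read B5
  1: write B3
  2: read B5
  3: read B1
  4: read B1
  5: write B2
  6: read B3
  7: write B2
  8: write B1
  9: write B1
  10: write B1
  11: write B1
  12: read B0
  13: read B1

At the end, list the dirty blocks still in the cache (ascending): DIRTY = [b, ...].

DIRTY = [1, 2]

0: R B5 → L2 miss [-]
1: W B3 → L0 miss [D]
2: R B5 → L2 hit [-]
3: R B1 → L1 miss [-]
4: R B1 → L1 hit [-]
5: W B2 → L2 miss [D]
6: R B3 → L0 hit [D]
7: W B2 → L2 hit [D]
8: W B1 → L1 hit [D]
9: W B1 → L1 hit [D]
10: W B1 → L1 hit [D]
11: W B1 → L1 hit [D]
12: R B0 → L0 miss wb→B3 [-]
13: R B1 → L1 hit [D]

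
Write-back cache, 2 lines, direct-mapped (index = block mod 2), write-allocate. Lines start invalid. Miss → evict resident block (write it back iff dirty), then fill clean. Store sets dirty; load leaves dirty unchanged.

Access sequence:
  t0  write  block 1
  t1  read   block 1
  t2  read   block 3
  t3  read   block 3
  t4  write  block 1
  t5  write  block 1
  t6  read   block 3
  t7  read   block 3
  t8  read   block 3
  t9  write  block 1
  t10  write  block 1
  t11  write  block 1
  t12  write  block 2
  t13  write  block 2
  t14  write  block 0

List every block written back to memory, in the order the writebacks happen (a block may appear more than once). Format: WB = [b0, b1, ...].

WB = [1, 1, 2]

0: W B1 → L1 miss [D]
1: R B1 → L1 hit [D]
2: R B3 → L1 miss wb→B1 [-]
3: R B3 → L1 hit [-]
4: W B1 → L1 miss [D]
5: W B1 → L1 hit [D]
6: R B3 → L1 miss wb→B1 [-]
7: R B3 → L1 hit [-]
8: R B3 → L1 hit [-]
9: W B1 → L1 miss [D]
10: W B1 → L1 hit [D]
11: W B1 → L1 hit [D]
12: W B2 → L0 miss [D]
13: W B2 → L0 hit [D]
14: W B0 → L0 miss wb→B2 [D]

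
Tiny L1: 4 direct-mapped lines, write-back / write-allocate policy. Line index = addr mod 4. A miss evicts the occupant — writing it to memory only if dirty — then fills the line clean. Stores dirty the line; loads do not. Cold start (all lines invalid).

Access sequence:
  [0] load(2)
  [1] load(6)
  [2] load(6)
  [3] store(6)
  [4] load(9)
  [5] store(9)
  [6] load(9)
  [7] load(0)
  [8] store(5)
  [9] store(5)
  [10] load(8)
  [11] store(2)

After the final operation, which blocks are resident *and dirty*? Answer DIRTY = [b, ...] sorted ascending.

DIRTY = [2, 5]

0: R B2 → L2 miss [-]
1: R B6 → L2 miss [-]
2: R B6 → L2 hit [-]
3: W B6 → L2 hit [D]
4: R B9 → L1 miss [-]
5: W B9 → L1 hit [D]
6: R B9 → L1 hit [D]
7: R B0 → L0 miss [-]
8: W B5 → L1 miss wb→B9 [D]
9: W B5 → L1 hit [D]
10: R B8 → L0 miss [-]
11: W B2 → L2 miss wb→B6 [D]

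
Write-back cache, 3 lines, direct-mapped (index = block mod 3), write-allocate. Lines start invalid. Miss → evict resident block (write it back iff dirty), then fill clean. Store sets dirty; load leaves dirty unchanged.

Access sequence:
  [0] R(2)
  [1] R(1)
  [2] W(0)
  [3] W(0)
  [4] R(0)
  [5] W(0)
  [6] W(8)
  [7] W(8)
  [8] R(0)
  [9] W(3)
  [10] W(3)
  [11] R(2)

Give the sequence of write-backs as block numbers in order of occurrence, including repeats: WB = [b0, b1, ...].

0: R B2 -> L2 miss  d=-]
1: R B1 -> L1 miss  d=-]
2: W B0 -> L0 miss  d=D]
3: W B0 -> L0 hit  d=D]
4: R B0 -> L0 hit  d=D]
5: W B0 -> L0 hit  d=D]
6: W B8 -> L2 miss  d=D]
7: W B8 -> L2 hit  d=D]
8: R B0 -> L0 hit  d=D]
9: W B3 -> L0 miss wb->B0  d=D]
10: W B3 -> L0 hit  d=D]
11: R B2 -> L2 miss wb->B8  d=-]

WB = [0, 8]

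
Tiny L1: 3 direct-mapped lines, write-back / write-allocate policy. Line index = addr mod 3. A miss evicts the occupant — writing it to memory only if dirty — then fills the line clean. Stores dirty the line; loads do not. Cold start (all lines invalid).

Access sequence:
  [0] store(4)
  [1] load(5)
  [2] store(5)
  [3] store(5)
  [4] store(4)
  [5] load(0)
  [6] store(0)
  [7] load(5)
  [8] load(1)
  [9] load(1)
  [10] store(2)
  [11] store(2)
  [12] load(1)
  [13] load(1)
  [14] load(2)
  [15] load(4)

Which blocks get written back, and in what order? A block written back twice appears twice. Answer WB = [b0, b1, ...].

WB = [4, 5]

  0 | W B4 → L1 miss [D]
  1 | R B5 → L2 miss [-]
  2 | W B5 → L2 hit [D]
  3 | W B5 → L2 hit [D]
  4 | W B4 → L1 hit [D]
  5 | R B0 → L0 miss [-]
  6 | W B0 → L0 hit [D]
  7 | R B5 → L2 hit [D]
  8 | R B1 → L1 miss wb→B4 [-]
  9 | R B1 → L1 hit [-]
  10 | W B2 → L2 miss wb→B5 [D]
  11 | W B2 → L2 hit [D]
  12 | R B1 → L1 hit [-]
  13 | R B1 → L1 hit [-]
  14 | R B2 → L2 hit [D]
  15 | R B4 → L1 miss [-]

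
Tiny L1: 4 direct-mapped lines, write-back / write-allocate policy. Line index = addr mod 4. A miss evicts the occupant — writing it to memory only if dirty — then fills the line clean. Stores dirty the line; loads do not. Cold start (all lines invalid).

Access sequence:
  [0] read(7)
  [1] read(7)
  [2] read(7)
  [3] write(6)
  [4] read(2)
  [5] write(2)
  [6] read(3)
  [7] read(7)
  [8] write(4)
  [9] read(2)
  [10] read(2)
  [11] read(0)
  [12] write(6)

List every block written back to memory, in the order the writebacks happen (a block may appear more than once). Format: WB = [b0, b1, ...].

  0 | R B7 → L3 miss [-]
  1 | R B7 → L3 hit [-]
  2 | R B7 → L3 hit [-]
  3 | W B6 → L2 miss [D]
  4 | R B2 → L2 miss wb→B6 [-]
  5 | W B2 → L2 hit [D]
  6 | R B3 → L3 miss [-]
  7 | R B7 → L3 miss [-]
  8 | W B4 → L0 miss [D]
  9 | R B2 → L2 hit [D]
  10 | R B2 → L2 hit [D]
  11 | R B0 → L0 miss wb→B4 [-]
  12 | W B6 → L2 miss wb→B2 [D]

WB = [6, 4, 2]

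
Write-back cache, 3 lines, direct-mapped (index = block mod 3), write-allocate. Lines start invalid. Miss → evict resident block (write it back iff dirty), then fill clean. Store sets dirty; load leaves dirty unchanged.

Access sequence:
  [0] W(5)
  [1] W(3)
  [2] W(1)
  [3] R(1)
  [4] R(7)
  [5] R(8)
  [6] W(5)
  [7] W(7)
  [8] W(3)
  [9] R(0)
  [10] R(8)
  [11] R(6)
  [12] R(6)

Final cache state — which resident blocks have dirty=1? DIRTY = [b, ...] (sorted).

DIRTY = [7]

0: W B5 -> L2 miss  d=D]
1: W B3 -> L0 miss  d=D]
2: W B1 -> L1 miss  d=D]
3: R B1 -> L1 hit  d=D]
4: R B7 -> L1 miss wb->B1  d=-]
5: R B8 -> L2 miss wb->B5  d=-]
6: W B5 -> L2 miss  d=D]
7: W B7 -> L1 hit  d=D]
8: W B3 -> L0 hit  d=D]
9: R B0 -> L0 miss wb->B3  d=-]
10: R B8 -> L2 miss wb->B5  d=-]
11: R B6 -> L0 miss  d=-]
12: R B6 -> L0 hit  d=-]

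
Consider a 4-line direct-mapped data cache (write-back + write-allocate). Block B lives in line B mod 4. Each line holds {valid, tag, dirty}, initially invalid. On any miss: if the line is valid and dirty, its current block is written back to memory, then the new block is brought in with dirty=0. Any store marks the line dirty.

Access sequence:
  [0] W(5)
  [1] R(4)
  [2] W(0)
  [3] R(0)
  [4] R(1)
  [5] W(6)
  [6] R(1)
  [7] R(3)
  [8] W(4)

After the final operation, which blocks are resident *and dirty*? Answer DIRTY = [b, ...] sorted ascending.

DIRTY = [4, 6]

  0 | W B5 → L1 miss [D]
  1 | R B4 → L0 miss [-]
  2 | W B0 → L0 miss [D]
  3 | R B0 → L0 hit [D]
  4 | R B1 → L1 miss wb→B5 [-]
  5 | W B6 → L2 miss [D]
  6 | R B1 → L1 hit [-]
  7 | R B3 → L3 miss [-]
  8 | W B4 → L0 miss wb→B0 [D]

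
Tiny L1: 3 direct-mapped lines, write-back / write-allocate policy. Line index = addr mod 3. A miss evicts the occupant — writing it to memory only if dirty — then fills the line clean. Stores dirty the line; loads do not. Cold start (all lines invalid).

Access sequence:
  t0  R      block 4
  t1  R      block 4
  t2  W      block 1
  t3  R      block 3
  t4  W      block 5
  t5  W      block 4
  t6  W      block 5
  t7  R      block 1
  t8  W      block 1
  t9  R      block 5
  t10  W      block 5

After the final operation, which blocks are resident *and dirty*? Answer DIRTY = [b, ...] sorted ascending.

  0 | R B4 → L1 miss [-]
  1 | R B4 → L1 hit [-]
  2 | W B1 → L1 miss [D]
  3 | R B3 → L0 miss [-]
  4 | W B5 → L2 miss [D]
  5 | W B4 → L1 miss wb→B1 [D]
  6 | W B5 → L2 hit [D]
  7 | R B1 → L1 miss wb→B4 [-]
  8 | W B1 → L1 hit [D]
  9 | R B5 → L2 hit [D]
  10 | W B5 → L2 hit [D]

DIRTY = [1, 5]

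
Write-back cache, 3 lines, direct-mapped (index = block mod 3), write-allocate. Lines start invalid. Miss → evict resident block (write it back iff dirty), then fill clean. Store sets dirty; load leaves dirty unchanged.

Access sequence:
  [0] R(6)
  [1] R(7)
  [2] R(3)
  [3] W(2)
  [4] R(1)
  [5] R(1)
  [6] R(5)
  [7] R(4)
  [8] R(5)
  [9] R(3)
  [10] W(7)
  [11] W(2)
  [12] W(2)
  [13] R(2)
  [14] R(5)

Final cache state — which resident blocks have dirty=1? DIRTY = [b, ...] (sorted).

DIRTY = [7]

  0 | R B6 → L0 miss [-]
  1 | R B7 → L1 miss [-]
  2 | R B3 → L0 miss [-]
  3 | W B2 → L2 miss [D]
  4 | R B1 → L1 miss [-]
  5 | R B1 → L1 hit [-]
  6 | R B5 → L2 miss wb→B2 [-]
  7 | R B4 → L1 miss [-]
  8 | R B5 → L2 hit [-]
  9 | R B3 → L0 hit [-]
  10 | W B7 → L1 miss [D]
  11 | W B2 → L2 miss [D]
  12 | W B2 → L2 hit [D]
  13 | R B2 → L2 hit [D]
  14 | R B5 → L2 miss wb→B2 [-]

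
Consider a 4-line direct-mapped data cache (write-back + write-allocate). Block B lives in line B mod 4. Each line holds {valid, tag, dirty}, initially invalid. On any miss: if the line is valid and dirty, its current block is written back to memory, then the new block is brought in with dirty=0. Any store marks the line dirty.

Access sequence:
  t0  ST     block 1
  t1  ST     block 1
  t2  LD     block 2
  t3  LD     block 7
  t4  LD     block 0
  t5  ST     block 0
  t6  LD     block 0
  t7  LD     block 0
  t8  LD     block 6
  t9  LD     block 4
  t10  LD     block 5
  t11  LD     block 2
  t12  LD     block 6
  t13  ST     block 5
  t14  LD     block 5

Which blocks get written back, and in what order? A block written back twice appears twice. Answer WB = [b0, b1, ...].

WB = [0, 1]

  0 | W B1 → L1 miss [D]
  1 | W B1 → L1 hit [D]
  2 | R B2 → L2 miss [-]
  3 | R B7 → L3 miss [-]
  4 | R B0 → L0 miss [-]
  5 | W B0 → L0 hit [D]
  6 | R B0 → L0 hit [D]
  7 | R B0 → L0 hit [D]
  8 | R B6 → L2 miss [-]
  9 | R B4 → L0 miss wb→B0 [-]
  10 | R B5 → L1 miss wb→B1 [-]
  11 | R B2 → L2 miss [-]
  12 | R B6 → L2 miss [-]
  13 | W B5 → L1 hit [D]
  14 | R B5 → L1 hit [D]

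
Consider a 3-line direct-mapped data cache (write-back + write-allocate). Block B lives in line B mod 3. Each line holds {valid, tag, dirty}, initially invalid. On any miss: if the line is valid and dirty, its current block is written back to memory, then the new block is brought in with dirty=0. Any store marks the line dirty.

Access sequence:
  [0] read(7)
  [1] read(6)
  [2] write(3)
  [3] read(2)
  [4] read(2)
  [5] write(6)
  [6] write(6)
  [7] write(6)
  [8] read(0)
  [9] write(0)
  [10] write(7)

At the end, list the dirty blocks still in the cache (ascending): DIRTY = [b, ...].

DIRTY = [0, 7]

0: R B7 → L1 miss [-]
1: R B6 → L0 miss [-]
2: W B3 → L0 miss [D]
3: R B2 → L2 miss [-]
4: R B2 → L2 hit [-]
5: W B6 → L0 miss wb→B3 [D]
6: W B6 → L0 hit [D]
7: W B6 → L0 hit [D]
8: R B0 → L0 miss wb→B6 [-]
9: W B0 → L0 hit [D]
10: W B7 → L1 hit [D]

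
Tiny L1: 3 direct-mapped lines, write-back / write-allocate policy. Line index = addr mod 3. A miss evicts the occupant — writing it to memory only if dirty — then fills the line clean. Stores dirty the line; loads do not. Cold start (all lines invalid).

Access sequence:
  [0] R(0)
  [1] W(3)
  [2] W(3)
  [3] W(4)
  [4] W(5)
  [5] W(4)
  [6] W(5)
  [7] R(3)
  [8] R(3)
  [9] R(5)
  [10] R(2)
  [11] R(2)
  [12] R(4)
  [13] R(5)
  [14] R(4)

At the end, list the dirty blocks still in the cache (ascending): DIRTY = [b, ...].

DIRTY = [3, 4]

  0 | R B0 → L0 miss [-]
  1 | W B3 → L0 miss [D]
  2 | W B3 → L0 hit [D]
  3 | W B4 → L1 miss [D]
  4 | W B5 → L2 miss [D]
  5 | W B4 → L1 hit [D]
  6 | W B5 → L2 hit [D]
  7 | R B3 → L0 hit [D]
  8 | R B3 → L0 hit [D]
  9 | R B5 → L2 hit [D]
  10 | R B2 → L2 miss wb→B5 [-]
  11 | R B2 → L2 hit [-]
  12 | R B4 → L1 hit [D]
  13 | R B5 → L2 miss [-]
  14 | R B4 → L1 hit [D]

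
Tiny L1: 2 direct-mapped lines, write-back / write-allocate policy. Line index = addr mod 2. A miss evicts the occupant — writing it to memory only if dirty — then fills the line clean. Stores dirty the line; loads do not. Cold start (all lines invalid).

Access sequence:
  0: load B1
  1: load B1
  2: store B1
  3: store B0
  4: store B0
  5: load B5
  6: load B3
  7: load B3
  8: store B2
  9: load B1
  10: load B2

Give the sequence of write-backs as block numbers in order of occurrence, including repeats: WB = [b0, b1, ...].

0: R B1 -> L1 miss  d=-]
1: R B1 -> L1 hit  d=-]
2: W B1 -> L1 hit  d=D]
3: W B0 -> L0 miss  d=D]
4: W B0 -> L0 hit  d=D]
5: R B5 -> L1 miss wb->B1  d=-]
6: R B3 -> L1 miss  d=-]
7: R B3 -> L1 hit  d=-]
8: W B2 -> L0 miss wb->B0  d=D]
9: R B1 -> L1 miss  d=-]
10: R B2 -> L0 hit  d=D]

WB = [1, 0]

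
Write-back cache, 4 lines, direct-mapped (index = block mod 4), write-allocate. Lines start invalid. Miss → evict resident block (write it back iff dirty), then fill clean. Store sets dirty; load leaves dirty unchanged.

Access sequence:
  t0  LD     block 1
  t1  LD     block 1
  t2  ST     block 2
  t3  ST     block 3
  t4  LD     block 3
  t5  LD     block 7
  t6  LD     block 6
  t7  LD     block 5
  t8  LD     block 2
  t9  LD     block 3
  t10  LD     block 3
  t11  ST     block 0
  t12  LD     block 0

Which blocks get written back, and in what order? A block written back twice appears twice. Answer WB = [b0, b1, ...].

0: R B1 → L1 miss [-]
1: R B1 → L1 hit [-]
2: W B2 → L2 miss [D]
3: W B3 → L3 miss [D]
4: R B3 → L3 hit [D]
5: R B7 → L3 miss wb→B3 [-]
6: R B6 → L2 miss wb→B2 [-]
7: R B5 → L1 miss [-]
8: R B2 → L2 miss [-]
9: R B3 → L3 miss [-]
10: R B3 → L3 hit [-]
11: W B0 → L0 miss [D]
12: R B0 → L0 hit [D]

WB = [3, 2]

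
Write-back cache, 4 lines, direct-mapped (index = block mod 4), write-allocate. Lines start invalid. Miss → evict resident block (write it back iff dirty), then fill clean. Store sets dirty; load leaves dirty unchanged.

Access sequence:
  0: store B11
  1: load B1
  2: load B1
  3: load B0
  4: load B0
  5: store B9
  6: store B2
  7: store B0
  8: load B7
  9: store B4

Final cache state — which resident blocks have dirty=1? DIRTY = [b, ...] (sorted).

DIRTY = [2, 4, 9]

0: W B11 → L3 miss [D]
1: R B1 → L1 miss [-]
2: R B1 → L1 hit [-]
3: R B0 → L0 miss [-]
4: R B0 → L0 hit [-]
5: W B9 → L1 miss [D]
6: W B2 → L2 miss [D]
7: W B0 → L0 hit [D]
8: R B7 → L3 miss wb→B11 [-]
9: W B4 → L0 miss wb→B0 [D]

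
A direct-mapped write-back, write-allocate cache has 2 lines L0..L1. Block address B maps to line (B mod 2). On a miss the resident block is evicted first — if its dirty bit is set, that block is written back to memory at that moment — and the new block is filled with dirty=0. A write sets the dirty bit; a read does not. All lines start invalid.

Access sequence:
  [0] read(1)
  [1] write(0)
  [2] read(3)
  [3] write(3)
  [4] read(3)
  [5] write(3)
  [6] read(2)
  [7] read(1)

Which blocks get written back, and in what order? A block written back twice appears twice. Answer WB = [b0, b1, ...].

0: R B1 -> L1 miss  d=-]
1: W B0 -> L0 miss  d=D]
2: R B3 -> L1 miss  d=-]
3: W B3 -> L1 hit  d=D]
4: R B3 -> L1 hit  d=D]
5: W B3 -> L1 hit  d=D]
6: R B2 -> L0 miss wb->B0  d=-]
7: R B1 -> L1 miss wb->B3  d=-]

WB = [0, 3]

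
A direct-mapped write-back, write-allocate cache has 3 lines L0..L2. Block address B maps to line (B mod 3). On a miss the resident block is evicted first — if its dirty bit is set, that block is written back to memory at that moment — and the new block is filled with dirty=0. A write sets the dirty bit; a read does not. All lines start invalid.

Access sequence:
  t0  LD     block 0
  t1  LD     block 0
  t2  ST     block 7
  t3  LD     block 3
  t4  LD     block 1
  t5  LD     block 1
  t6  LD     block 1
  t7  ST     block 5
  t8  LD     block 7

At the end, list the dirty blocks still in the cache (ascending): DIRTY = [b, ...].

0: R B0 → L0 miss [-]
1: R B0 → L0 hit [-]
2: W B7 → L1 miss [D]
3: R B3 → L0 miss [-]
4: R B1 → L1 miss wb→B7 [-]
5: R B1 → L1 hit [-]
6: R B1 → L1 hit [-]
7: W B5 → L2 miss [D]
8: R B7 → L1 miss [-]

DIRTY = [5]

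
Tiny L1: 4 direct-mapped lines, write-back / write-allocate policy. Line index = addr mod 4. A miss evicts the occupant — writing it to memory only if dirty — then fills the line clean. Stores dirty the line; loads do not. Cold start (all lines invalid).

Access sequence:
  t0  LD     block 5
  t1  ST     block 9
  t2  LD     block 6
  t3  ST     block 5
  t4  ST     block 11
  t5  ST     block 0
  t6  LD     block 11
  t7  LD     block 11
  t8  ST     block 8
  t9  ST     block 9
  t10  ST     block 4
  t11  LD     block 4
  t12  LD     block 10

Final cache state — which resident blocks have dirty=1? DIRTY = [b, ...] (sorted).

0: R B5 → L1 miss [-]
1: W B9 → L1 miss [D]
2: R B6 → L2 miss [-]
3: W B5 → L1 miss wb→B9 [D]
4: W B11 → L3 miss [D]
5: W B0 → L0 miss [D]
6: R B11 → L3 hit [D]
7: R B11 → L3 hit [D]
8: W B8 → L0 miss wb→B0 [D]
9: W B9 → L1 miss wb→B5 [D]
10: W B4 → L0 miss wb→B8 [D]
11: R B4 → L0 hit [D]
12: R B10 → L2 miss [-]

DIRTY = [4, 9, 11]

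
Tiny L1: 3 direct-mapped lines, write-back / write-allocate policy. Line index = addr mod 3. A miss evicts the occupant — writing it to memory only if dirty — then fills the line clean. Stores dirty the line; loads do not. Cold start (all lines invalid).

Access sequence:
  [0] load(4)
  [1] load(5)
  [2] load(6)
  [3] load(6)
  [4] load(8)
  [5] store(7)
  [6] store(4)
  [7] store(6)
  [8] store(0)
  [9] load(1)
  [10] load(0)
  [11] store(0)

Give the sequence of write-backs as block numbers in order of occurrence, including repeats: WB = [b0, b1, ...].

WB = [7, 6, 4]

0: R B4 -> L1 miss  d=-]
1: R B5 -> L2 miss  d=-]
2: R B6 -> L0 miss  d=-]
3: R B6 -> L0 hit  d=-]
4: R B8 -> L2 miss  d=-]
5: W B7 -> L1 miss  d=D]
6: W B4 -> L1 miss wb->B7  d=D]
7: W B6 -> L0 hit  d=D]
8: W B0 -> L0 miss wb->B6  d=D]
9: R B1 -> L1 miss wb->B4  d=-]
10: R B0 -> L0 hit  d=D]
11: W B0 -> L0 hit  d=D]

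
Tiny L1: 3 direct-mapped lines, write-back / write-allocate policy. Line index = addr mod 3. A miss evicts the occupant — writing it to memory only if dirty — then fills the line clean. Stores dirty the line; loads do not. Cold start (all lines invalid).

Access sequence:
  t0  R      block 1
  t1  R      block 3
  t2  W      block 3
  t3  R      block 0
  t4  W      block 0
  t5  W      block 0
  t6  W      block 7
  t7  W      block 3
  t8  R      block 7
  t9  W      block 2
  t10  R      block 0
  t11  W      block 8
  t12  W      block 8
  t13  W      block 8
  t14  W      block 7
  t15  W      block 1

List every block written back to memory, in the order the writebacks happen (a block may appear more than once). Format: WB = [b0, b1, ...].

WB = [3, 0, 3, 2, 7]

0: R B1 -> L1 miss  d=-]
1: R B3 -> L0 miss  d=-]
2: W B3 -> L0 hit  d=D]
3: R B0 -> L0 miss wb->B3  d=-]
4: W B0 -> L0 hit  d=D]
5: W B0 -> L0 hit  d=D]
6: W B7 -> L1 miss  d=D]
7: W B3 -> L0 miss wb->B0  d=D]
8: R B7 -> L1 hit  d=D]
9: W B2 -> L2 miss  d=D]
10: R B0 -> L0 miss wb->B3  d=-]
11: W B8 -> L2 miss wb->B2  d=D]
12: W B8 -> L2 hit  d=D]
13: W B8 -> L2 hit  d=D]
14: W B7 -> L1 hit  d=D]
15: W B1 -> L1 miss wb->B7  d=D]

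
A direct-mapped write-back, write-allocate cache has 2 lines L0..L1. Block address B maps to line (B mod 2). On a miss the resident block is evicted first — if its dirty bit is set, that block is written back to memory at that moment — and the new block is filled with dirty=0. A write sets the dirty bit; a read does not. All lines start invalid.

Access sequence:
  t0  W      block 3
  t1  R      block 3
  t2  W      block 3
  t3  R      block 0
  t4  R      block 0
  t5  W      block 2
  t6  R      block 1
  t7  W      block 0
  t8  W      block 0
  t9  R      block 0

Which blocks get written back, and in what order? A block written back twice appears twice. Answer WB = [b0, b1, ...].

WB = [3, 2]

  0 | W B3 → L1 miss [D]
  1 | R B3 → L1 hit [D]
  2 | W B3 → L1 hit [D]
  3 | R B0 → L0 miss [-]
  4 | R B0 → L0 hit [-]
  5 | W B2 → L0 miss [D]
  6 | R B1 → L1 miss wb→B3 [-]
  7 | W B0 → L0 miss wb→B2 [D]
  8 | W B0 → L0 hit [D]
  9 | R B0 → L0 hit [D]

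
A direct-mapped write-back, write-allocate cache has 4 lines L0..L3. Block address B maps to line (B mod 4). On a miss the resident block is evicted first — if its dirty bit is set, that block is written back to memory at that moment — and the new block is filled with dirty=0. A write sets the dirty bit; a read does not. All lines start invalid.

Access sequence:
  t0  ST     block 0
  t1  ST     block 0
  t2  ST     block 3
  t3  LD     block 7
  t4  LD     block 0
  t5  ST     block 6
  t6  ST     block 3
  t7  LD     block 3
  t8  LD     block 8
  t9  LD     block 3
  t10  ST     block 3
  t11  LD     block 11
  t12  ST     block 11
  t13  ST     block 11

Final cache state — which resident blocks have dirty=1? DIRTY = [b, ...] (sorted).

0: W B0 → L0 miss [D]
1: W B0 → L0 hit [D]
2: W B3 → L3 miss [D]
3: R B7 → L3 miss wb→B3 [-]
4: R B0 → L0 hit [D]
5: W B6 → L2 miss [D]
6: W B3 → L3 miss [D]
7: R B3 → L3 hit [D]
8: R B8 → L0 miss wb→B0 [-]
9: R B3 → L3 hit [D]
10: W B3 → L3 hit [D]
11: R B11 → L3 miss wb→B3 [-]
12: W B11 → L3 hit [D]
13: W B11 → L3 hit [D]

DIRTY = [6, 11]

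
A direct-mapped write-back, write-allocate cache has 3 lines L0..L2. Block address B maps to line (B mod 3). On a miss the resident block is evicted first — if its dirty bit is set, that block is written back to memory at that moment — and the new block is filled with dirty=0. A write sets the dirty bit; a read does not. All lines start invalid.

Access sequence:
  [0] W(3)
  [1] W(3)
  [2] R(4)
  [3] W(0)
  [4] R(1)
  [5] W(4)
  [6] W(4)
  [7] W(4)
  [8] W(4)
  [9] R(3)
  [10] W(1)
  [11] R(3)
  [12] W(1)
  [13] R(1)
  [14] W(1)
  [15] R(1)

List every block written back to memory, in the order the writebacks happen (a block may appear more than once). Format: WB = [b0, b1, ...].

  0 | W B3 → L0 miss [D]
  1 | W B3 → L0 hit [D]
  2 | R B4 → L1 miss [-]
  3 | W B0 → L0 miss wb→B3 [D]
  4 | R B1 → L1 miss [-]
  5 | W B4 → L1 miss [D]
  6 | W B4 → L1 hit [D]
  7 | W B4 → L1 hit [D]
  8 | W B4 → L1 hit [D]
  9 | R B3 → L0 miss wb→B0 [-]
  10 | W B1 → L1 miss wb→B4 [D]
  11 | R B3 → L0 hit [-]
  12 | W B1 → L1 hit [D]
  13 | R B1 → L1 hit [D]
  14 | W B1 → L1 hit [D]
  15 | R B1 → L1 hit [D]

WB = [3, 0, 4]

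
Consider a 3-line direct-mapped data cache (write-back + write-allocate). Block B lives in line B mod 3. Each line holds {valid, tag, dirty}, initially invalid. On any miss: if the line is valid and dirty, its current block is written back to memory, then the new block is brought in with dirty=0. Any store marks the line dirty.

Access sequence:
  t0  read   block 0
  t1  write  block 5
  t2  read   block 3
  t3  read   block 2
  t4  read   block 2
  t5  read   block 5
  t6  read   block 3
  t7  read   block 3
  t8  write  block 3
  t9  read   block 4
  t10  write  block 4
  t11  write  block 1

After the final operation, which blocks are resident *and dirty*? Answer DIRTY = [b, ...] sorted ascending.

  0 | R B0 → L0 miss [-]
  1 | W B5 → L2 miss [D]
  2 | R B3 → L0 miss [-]
  3 | R B2 → L2 miss wb→B5 [-]
  4 | R B2 → L2 hit [-]
  5 | R B5 → L2 miss [-]
  6 | R B3 → L0 hit [-]
  7 | R B3 → L0 hit [-]
  8 | W B3 → L0 hit [D]
  9 | R B4 → L1 miss [-]
  10 | W B4 → L1 hit [D]
  11 | W B1 → L1 miss wb→B4 [D]

DIRTY = [1, 3]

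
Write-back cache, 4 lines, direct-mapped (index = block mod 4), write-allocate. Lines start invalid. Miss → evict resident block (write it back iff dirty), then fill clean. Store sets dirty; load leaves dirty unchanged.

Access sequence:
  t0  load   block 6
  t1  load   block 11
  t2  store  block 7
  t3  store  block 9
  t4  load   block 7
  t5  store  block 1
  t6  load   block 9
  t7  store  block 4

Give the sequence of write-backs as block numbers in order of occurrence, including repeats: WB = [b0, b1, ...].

0: R B6 -> L2 miss  d=-]
1: R B11 -> L3 miss  d=-]
2: W B7 -> L3 miss  d=D]
3: W B9 -> L1 miss  d=D]
4: R B7 -> L3 hit  d=D]
5: W B1 -> L1 miss wb->B9  d=D]
6: R B9 -> L1 miss wb->B1  d=-]
7: W B4 -> L0 miss  d=D]

WB = [9, 1]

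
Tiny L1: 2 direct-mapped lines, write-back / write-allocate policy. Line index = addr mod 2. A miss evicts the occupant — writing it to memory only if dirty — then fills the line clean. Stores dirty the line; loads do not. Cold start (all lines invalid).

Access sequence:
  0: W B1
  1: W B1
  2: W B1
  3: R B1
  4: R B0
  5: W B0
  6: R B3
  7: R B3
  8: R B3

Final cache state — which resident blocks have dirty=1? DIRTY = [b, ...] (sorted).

0: W B1 → L1 miss [D]
1: W B1 → L1 hit [D]
2: W B1 → L1 hit [D]
3: R B1 → L1 hit [D]
4: R B0 → L0 miss [-]
5: W B0 → L0 hit [D]
6: R B3 → L1 miss wb→B1 [-]
7: R B3 → L1 hit [-]
8: R B3 → L1 hit [-]

DIRTY = [0]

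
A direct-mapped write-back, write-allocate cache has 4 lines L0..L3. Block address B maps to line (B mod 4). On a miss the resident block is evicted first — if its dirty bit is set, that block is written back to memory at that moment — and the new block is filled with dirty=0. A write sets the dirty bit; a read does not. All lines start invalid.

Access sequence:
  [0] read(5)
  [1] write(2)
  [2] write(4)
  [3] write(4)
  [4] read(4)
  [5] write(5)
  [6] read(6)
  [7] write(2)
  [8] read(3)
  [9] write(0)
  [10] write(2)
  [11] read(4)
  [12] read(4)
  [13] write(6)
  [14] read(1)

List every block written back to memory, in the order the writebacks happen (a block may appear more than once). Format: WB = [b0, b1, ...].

WB = [2, 4, 0, 2, 5]

0: R B5 → L1 miss [-]
1: W B2 → L2 miss [D]
2: W B4 → L0 miss [D]
3: W B4 → L0 hit [D]
4: R B4 → L0 hit [D]
5: W B5 → L1 hit [D]
6: R B6 → L2 miss wb→B2 [-]
7: W B2 → L2 miss [D]
8: R B3 → L3 miss [-]
9: W B0 → L0 miss wb→B4 [D]
10: W B2 → L2 hit [D]
11: R B4 → L0 miss wb→B0 [-]
12: R B4 → L0 hit [-]
13: W B6 → L2 miss wb→B2 [D]
14: R B1 → L1 miss wb→B5 [-]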